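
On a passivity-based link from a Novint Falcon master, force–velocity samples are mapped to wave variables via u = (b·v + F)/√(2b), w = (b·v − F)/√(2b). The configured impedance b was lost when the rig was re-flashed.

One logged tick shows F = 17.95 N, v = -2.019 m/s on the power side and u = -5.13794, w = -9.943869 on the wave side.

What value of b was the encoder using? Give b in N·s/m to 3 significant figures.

u + w = -15.081809;  u + w = √(2b)·v, so √(2b) = -15.081809/(-2.019) = 7.469940.
b = (√(2b))²/2 = 55.800005/2 = 27.900002.
(Check via u − w = 2F/√(2b): u − w = 4.805929, 2F/√(2b) = 4.805929.)

b = 27.9 N·s/m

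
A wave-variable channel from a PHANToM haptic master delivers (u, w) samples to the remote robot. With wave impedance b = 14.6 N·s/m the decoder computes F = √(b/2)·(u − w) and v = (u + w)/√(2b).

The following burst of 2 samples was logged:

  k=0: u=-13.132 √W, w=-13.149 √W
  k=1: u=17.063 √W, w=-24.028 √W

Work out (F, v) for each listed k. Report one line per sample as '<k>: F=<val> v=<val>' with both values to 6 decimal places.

0: F=0.045931 v=-4.863517
1: F=111.021768 v=-1.288931

k=0: u−w=0.017000, u+w=-26.281000; √(b/2)=2.701851, √(2b)=5.403702; F=2.701851×0.017=0.045931, v=-26.281000/5.403702=-4.863517
k=1: u−w=41.091000, u+w=-6.965000; √(b/2)=2.701851, √(2b)=5.403702; F=2.701851×41.091=111.021768, v=-6.965000/5.403702=-1.288931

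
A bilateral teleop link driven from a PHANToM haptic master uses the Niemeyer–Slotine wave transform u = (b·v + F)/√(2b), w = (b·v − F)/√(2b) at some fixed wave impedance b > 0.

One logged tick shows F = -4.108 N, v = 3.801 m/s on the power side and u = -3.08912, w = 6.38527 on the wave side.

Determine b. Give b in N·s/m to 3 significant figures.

u + w = 3.2962;  u + w = √(2b)·v, so √(2b) = 3.2962/3.801 = 0.8672.
b = (√(2b))²/2 = 0.7520/2 = 0.3760.
(Check via u − w = 2F/√(2b): u − w = -9.4744, 2F/√(2b) = -9.4744.)

b = 0.376 N·s/m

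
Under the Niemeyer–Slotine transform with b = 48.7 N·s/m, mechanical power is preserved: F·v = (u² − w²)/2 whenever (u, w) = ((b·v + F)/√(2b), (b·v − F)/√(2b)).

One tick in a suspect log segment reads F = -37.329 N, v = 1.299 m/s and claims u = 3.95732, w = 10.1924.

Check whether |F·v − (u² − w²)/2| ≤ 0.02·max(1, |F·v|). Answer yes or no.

F·v = (-37.329)×1.299 = -48.49037 W.
(u² − w²)/2 = (15.66038 − 103.88502)/2 = -44.11232 W.
|Δ| = 4.37805;  2% of max(1, |F·v|) = 0.96981.

no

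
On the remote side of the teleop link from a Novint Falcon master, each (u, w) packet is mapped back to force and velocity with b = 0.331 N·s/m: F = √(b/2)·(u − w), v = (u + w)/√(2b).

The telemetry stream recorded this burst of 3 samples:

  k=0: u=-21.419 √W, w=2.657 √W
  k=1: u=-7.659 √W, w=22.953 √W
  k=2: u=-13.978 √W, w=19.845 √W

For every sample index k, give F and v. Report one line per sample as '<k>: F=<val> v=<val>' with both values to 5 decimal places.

k=0: u−w=-24.07600, u+w=-18.76200; √(b/2)=0.40682, √(2b)=0.81363; F=0.40682×(-24.076)=-9.79452, v=-18.76200/0.81363=-23.05951
k=1: u−w=-30.61200, u+w=15.29400; √(b/2)=0.40682, √(2b)=0.81363; F=0.40682×(-30.612)=-12.45348, v=15.29400/0.81363=18.79715
k=2: u−w=-33.82300, u+w=5.86700; √(b/2)=0.40682, √(2b)=0.81363; F=0.40682×(-33.823)=-13.75977, v=5.86700/0.81363=7.21086

0: F=-9.79452 v=-23.05951
1: F=-12.45348 v=18.79715
2: F=-13.75977 v=7.21086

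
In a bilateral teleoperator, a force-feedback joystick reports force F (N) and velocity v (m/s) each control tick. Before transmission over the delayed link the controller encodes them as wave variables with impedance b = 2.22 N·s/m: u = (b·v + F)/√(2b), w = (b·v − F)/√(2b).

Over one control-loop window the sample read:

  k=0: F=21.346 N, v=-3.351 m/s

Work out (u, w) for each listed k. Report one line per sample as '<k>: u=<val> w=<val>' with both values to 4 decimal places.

0: u=6.5999 w=-13.6609

k=0: b·v=2.22×(-3.351)=-7.4392; √(2b)=2.1071; u=(-7.4392+21.346)/2.1071=6.5999, w=(-7.4392−21.346)/2.1071=-13.6609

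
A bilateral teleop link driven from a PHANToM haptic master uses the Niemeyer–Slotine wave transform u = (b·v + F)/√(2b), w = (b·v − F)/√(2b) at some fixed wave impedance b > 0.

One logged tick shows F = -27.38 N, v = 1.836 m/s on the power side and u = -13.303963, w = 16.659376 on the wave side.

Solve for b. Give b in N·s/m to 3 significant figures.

b = 1.67 N·s/m

u + w = 3.355413;  u + w = √(2b)·v, so √(2b) = 3.355413/1.836 = 1.827567.
b = (√(2b))²/2 = 3.340001/2 = 1.670001.
(Check via u − w = 2F/√(2b): u − w = -29.963339, 2F/√(2b) = -29.963334.)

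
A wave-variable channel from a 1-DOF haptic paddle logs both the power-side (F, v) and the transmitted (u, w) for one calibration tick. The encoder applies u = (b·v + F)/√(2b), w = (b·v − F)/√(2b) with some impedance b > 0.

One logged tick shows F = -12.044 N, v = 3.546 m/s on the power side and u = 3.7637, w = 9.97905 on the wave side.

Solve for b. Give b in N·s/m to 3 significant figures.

u + w = 13.74275;  u + w = √(2b)·v, so √(2b) = 13.74275/3.546 = 3.87556.
b = (√(2b))²/2 = 15.02000/2 = 7.51000.
(Check via u − w = 2F/√(2b): u − w = -6.21535, 2F/√(2b) = -6.21535.)

b = 7.51 N·s/m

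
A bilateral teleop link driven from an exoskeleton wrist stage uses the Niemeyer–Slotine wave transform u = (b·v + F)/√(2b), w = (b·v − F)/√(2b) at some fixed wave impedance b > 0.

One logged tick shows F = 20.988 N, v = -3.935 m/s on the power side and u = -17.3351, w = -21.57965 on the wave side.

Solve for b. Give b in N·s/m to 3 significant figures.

u + w = -38.91475;  u + w = √(2b)·v, so √(2b) = -38.91475/(-3.935) = 9.88939.
b = (√(2b))²/2 = 97.80004/2 = 48.90002.
(Check via u − w = 2F/√(2b): u − w = 4.24455, 2F/√(2b) = 4.24455.)

b = 48.9 N·s/m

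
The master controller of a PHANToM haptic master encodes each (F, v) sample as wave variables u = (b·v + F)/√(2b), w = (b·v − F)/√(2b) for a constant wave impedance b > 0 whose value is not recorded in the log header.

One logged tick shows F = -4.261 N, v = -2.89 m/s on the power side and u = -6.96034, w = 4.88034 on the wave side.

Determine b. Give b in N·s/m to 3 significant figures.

b = 0.259 N·s/m

u + w = -2.08000;  u + w = √(2b)·v, so √(2b) = -2.08000/(-2.89) = 0.71972.
b = (√(2b))²/2 = 0.51800/2 = 0.25900.
(Check via u − w = 2F/√(2b): u − w = -11.84068, 2F/√(2b) = -11.84066.)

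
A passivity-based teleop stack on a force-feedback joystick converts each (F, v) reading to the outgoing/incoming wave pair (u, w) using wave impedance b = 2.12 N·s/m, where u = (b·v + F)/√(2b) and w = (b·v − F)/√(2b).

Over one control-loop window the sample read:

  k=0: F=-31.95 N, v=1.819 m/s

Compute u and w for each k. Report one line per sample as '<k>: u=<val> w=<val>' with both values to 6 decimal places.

k=0: b·v=2.12×1.819=3.856280; √(2b)=2.059126; u=(3.856280+(-31.95))/2.059126=-13.643517, w=(3.856280−(-31.95))/2.059126=17.389067

0: u=-13.643517 w=17.389067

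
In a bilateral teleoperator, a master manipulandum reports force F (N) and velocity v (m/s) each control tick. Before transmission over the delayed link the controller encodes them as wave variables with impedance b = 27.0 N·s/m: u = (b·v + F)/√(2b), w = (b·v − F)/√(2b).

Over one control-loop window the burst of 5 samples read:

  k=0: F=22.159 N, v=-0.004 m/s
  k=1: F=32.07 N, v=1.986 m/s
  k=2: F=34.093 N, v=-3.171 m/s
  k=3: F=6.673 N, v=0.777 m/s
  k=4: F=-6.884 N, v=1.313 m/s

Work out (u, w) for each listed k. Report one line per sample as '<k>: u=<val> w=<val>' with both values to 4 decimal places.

k=0: b·v=27.0×(-0.004)=-0.1080; √(2b)=7.3485; u=(-0.1080+22.159)/7.3485=3.0008, w=(-0.1080−22.159)/7.3485=-3.0302
k=1: b·v=27.0×1.986=53.6220; √(2b)=7.3485; u=(53.6220+32.07)/7.3485=11.6612, w=(53.6220−32.07)/7.3485=2.9329
k=2: b·v=27.0×(-3.171)=-85.6170; √(2b)=7.3485; u=(-85.6170+34.093)/7.3485=-7.0115, w=(-85.6170−34.093)/7.3485=-16.2905
k=3: b·v=27.0×0.777=20.9790; √(2b)=7.3485; u=(20.9790+6.673)/7.3485=3.7630, w=(20.9790−6.673)/7.3485=1.9468
k=4: b·v=27.0×1.313=35.4510; √(2b)=7.3485; u=(35.4510+(-6.884))/7.3485=3.8875, w=(35.4510−(-6.884))/7.3485=5.7611

0: u=3.0008 w=-3.0302
1: u=11.6612 w=2.9329
2: u=-7.0115 w=-16.2905
3: u=3.7630 w=1.9468
4: u=3.8875 w=5.7611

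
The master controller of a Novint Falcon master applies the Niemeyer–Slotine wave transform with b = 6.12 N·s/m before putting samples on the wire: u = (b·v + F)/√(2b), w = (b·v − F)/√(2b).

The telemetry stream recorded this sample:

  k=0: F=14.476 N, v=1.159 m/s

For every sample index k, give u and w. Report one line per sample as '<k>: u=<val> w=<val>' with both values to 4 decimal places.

k=0: b·v=6.12×1.159=7.0931; √(2b)=3.4986; u=(7.0931+14.476)/3.4986=6.1651, w=(7.0931−14.476)/3.4986=-2.1103

0: u=6.1651 w=-2.1103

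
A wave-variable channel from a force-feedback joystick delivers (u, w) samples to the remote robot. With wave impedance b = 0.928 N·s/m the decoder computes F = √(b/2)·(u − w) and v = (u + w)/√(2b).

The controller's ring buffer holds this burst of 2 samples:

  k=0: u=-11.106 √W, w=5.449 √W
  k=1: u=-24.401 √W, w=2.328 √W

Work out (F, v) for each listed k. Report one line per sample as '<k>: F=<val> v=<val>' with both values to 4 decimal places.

0: F=-11.2769 v=-4.1524
1: F=-18.2071 v=-16.2021

k=0: u−w=-16.5550, u+w=-5.6570; √(b/2)=0.6812, √(2b)=1.3624; F=0.6812×(-16.555)=-11.2769, v=-5.6570/1.3624=-4.1524
k=1: u−w=-26.7290, u+w=-22.0730; √(b/2)=0.6812, √(2b)=1.3624; F=0.6812×(-26.729)=-18.2071, v=-22.0730/1.3624=-16.2021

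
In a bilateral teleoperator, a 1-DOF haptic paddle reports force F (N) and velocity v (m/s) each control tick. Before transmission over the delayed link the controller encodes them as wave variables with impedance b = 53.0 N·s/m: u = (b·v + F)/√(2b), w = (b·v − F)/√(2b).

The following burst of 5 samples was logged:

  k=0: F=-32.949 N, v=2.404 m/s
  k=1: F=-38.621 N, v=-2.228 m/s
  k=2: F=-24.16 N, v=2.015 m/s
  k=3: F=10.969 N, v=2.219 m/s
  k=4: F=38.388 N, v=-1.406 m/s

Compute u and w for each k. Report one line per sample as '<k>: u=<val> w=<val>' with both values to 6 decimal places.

0: u=9.175058 w=15.575637
1: u=-15.220535 w=-7.718129
2: u=8.026221 w=12.719474
3: u=12.488405 w=10.357598
4: u=-3.509256 w=-10.966400

k=0: b·v=53.0×2.404=127.412000; √(2b)=10.295630; u=(127.412000+(-32.949))/10.295630=9.175058, w=(127.412000−(-32.949))/10.295630=15.575637
k=1: b·v=53.0×(-2.228)=-118.084000; √(2b)=10.295630; u=(-118.084000+(-38.621))/10.295630=-15.220535, w=(-118.084000−(-38.621))/10.295630=-7.718129
k=2: b·v=53.0×2.015=106.795000; √(2b)=10.295630; u=(106.795000+(-24.16))/10.295630=8.026221, w=(106.795000−(-24.16))/10.295630=12.719474
k=3: b·v=53.0×2.219=117.607000; √(2b)=10.295630; u=(117.607000+10.969)/10.295630=12.488405, w=(117.607000−10.969)/10.295630=10.357598
k=4: b·v=53.0×(-1.406)=-74.518000; √(2b)=10.295630; u=(-74.518000+38.388)/10.295630=-3.509256, w=(-74.518000−38.388)/10.295630=-10.966400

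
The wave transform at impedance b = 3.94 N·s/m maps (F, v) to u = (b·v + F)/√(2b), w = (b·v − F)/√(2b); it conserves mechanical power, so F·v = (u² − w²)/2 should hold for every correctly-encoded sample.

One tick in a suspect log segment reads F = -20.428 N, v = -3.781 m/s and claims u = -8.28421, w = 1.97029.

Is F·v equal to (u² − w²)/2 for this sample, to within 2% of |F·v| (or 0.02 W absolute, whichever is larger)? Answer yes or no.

no

F·v = (-20.428)×(-3.781) = 77.2383 W.
(u² − w²)/2 = (68.6281 − 3.8820)/2 = 32.3730 W.
|Δ| = 44.8652;  2% of max(1, |F·v|) = 1.5448.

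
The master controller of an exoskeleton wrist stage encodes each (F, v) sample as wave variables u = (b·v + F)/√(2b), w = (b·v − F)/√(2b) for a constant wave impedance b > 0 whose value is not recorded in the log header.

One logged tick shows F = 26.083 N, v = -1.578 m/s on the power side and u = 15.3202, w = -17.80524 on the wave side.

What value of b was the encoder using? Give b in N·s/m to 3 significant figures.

u + w = -2.4850;  u + w = √(2b)·v, so √(2b) = -2.4850/(-1.578) = 1.5748.
b = (√(2b))²/2 = 2.4800/2 = 1.2400.
(Check via u − w = 2F/√(2b): u − w = 33.1254, 2F/√(2b) = 33.1254.)

b = 1.24 N·s/m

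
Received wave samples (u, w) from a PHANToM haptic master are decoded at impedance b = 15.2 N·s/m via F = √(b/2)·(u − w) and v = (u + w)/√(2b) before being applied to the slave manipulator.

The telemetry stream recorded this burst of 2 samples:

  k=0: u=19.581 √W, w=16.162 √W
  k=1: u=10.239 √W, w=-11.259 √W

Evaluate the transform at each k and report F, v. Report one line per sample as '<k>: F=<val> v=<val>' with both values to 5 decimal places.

k=0: u−w=3.41900, u+w=35.74300; √(b/2)=2.75681, √(2b)=5.51362; F=2.75681×3.419=9.42553, v=35.74300/5.51362=6.48267
k=1: u−w=21.49800, u+w=-1.02000; √(b/2)=2.75681, √(2b)=5.51362; F=2.75681×21.498=59.26590, v=-1.02000/5.51362=-0.18500

0: F=9.42553 v=6.48267
1: F=59.26590 v=-0.18500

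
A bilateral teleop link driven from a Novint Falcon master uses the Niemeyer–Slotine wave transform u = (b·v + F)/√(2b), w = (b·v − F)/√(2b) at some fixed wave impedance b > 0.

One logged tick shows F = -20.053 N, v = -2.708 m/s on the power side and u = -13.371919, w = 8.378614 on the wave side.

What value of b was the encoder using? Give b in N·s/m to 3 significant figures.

u + w = -4.993305;  u + w = √(2b)·v, so √(2b) = -4.993305/(-2.708) = 1.843909.
b = (√(2b))²/2 = 3.400000/2 = 1.700000.
(Check via u − w = 2F/√(2b): u − w = -21.750533, 2F/√(2b) = -21.750534.)

b = 1.7 N·s/m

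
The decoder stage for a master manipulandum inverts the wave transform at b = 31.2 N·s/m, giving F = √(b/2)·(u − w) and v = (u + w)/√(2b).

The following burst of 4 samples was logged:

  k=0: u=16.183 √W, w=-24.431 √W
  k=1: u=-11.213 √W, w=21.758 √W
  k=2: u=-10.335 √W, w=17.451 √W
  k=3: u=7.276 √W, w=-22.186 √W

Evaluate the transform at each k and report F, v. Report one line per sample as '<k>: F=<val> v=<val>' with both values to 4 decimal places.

0: F=160.4124 v=-1.0441
1: F=-130.2250 v=1.3349
2: F=-109.7459 v=0.9008
3: F=116.3656 v=-1.8875

k=0: u−w=40.6140, u+w=-8.2480; √(b/2)=3.9497, √(2b)=7.8994; F=3.9497×40.614=160.4124, v=-8.2480/7.8994=-1.0441
k=1: u−w=-32.9710, u+w=10.5450; √(b/2)=3.9497, √(2b)=7.8994; F=3.9497×(-32.971)=-130.2250, v=10.5450/7.8994=1.3349
k=2: u−w=-27.7860, u+w=7.1160; √(b/2)=3.9497, √(2b)=7.8994; F=3.9497×(-27.786)=-109.7459, v=7.1160/7.8994=0.9008
k=3: u−w=29.4620, u+w=-14.9100; √(b/2)=3.9497, √(2b)=7.8994; F=3.9497×29.462=116.3656, v=-14.9100/7.8994=-1.8875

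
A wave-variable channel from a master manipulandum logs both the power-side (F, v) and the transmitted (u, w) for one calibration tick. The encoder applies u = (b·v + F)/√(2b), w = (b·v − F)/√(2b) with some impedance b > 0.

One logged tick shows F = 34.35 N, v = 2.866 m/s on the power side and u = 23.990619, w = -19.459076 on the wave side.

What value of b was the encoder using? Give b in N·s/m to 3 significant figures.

u + w = 4.531543;  u + w = √(2b)·v, so √(2b) = 4.531543/2.866 = 1.581139.
b = (√(2b))²/2 = 2.499999/2 = 1.250000.
(Check via u − w = 2F/√(2b): u − w = 43.449695, 2F/√(2b) = 43.449704.)

b = 1.25 N·s/m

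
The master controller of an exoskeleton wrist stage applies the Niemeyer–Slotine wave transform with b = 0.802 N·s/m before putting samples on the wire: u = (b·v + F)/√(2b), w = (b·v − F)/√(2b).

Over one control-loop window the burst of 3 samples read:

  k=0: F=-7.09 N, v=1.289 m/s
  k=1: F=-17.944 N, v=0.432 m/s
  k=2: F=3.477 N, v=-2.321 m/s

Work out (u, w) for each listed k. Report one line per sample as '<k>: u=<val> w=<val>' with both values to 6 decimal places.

0: u=-4.781890 w=6.414397
1: u=-13.894716 w=14.441840
2: u=1.275617 w=-4.215143

k=0: b·v=0.802×1.289=1.033778; √(2b)=1.266491; u=(1.033778+(-7.09))/1.266491=-4.781890, w=(1.033778−(-7.09))/1.266491=6.414397
k=1: b·v=0.802×0.432=0.346464; √(2b)=1.266491; u=(0.346464+(-17.944))/1.266491=-13.894716, w=(0.346464−(-17.944))/1.266491=14.441840
k=2: b·v=0.802×(-2.321)=-1.861442; √(2b)=1.266491; u=(-1.861442+3.477)/1.266491=1.275617, w=(-1.861442−3.477)/1.266491=-4.215143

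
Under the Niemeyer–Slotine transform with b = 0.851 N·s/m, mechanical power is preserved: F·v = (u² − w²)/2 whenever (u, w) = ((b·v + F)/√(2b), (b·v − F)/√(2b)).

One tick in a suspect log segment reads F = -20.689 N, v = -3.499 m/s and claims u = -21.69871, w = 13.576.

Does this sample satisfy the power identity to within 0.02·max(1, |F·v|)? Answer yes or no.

no

F·v = (-20.689)×(-3.499) = 72.39081 W.
(u² − w²)/2 = (470.83402 − 184.30778)/2 = 143.26312 W.
|Δ| = 70.87231;  2% of max(1, |F·v|) = 1.44782.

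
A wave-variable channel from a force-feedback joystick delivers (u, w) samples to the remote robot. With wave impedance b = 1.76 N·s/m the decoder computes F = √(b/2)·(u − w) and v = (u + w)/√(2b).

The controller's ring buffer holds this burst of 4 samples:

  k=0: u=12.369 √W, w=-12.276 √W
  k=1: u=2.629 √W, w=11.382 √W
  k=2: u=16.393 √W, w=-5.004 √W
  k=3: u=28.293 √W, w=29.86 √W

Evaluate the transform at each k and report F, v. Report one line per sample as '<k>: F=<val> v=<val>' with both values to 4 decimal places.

k=0: u−w=24.6450, u+w=0.0930; √(b/2)=0.9381, √(2b)=1.8762; F=0.9381×24.645=23.1191, v=0.0930/1.8762=0.0496
k=1: u−w=-8.7530, u+w=14.0110; √(b/2)=0.9381, √(2b)=1.8762; F=0.9381×(-8.753)=-8.2110, v=14.0110/1.8762=7.4679
k=2: u−w=21.3970, u+w=11.3890; √(b/2)=0.9381, √(2b)=1.8762; F=0.9381×21.397=20.0722, v=11.3890/1.8762=6.0704
k=3: u−w=-1.5670, u+w=58.1530; √(b/2)=0.9381, √(2b)=1.8762; F=0.9381×(-1.567)=-1.4700, v=58.1530/1.8762=30.9957

0: F=23.1191 v=0.0496
1: F=-8.2110 v=7.4679
2: F=20.0722 v=6.0704
3: F=-1.4700 v=30.9957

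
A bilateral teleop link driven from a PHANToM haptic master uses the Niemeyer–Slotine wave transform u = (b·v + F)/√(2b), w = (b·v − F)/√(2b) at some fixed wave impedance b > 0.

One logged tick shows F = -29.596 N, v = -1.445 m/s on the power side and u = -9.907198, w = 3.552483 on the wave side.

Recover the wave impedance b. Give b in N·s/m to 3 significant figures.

u + w = -6.354715;  u + w = √(2b)·v, so √(2b) = -6.354715/(-1.445) = 4.397727.
b = (√(2b))²/2 = 19.340000/2 = 9.670000.
(Check via u − w = 2F/√(2b): u − w = -13.459681, 2F/√(2b) = -13.459682.)

b = 9.67 N·s/m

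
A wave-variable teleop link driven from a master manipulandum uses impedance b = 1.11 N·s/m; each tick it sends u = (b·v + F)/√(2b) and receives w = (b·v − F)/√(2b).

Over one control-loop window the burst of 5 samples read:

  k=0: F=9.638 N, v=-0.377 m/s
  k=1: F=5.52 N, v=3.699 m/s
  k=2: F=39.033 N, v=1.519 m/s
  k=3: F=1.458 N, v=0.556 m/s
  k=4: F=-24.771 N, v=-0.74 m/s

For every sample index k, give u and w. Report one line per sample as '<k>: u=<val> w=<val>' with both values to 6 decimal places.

0: u=6.187743 w=-6.749461
1: u=6.460474 w=-0.949088
2: u=27.328864 w=-25.065605
3: u=1.392756 w=-0.564335
4: u=-17.176494 w=16.073919

k=0: b·v=1.11×(-0.377)=-0.418470; √(2b)=1.489966; u=(-0.418470+9.638)/1.489966=6.187743, w=(-0.418470−9.638)/1.489966=-6.749461
k=1: b·v=1.11×3.699=4.105890; √(2b)=1.489966; u=(4.105890+5.52)/1.489966=6.460474, w=(4.105890−5.52)/1.489966=-0.949088
k=2: b·v=1.11×1.519=1.686090; √(2b)=1.489966; u=(1.686090+39.033)/1.489966=27.328864, w=(1.686090−39.033)/1.489966=-25.065605
k=3: b·v=1.11×0.556=0.617160; √(2b)=1.489966; u=(0.617160+1.458)/1.489966=1.392756, w=(0.617160−1.458)/1.489966=-0.564335
k=4: b·v=1.11×(-0.74)=-0.821400; √(2b)=1.489966; u=(-0.821400+(-24.771))/1.489966=-17.176494, w=(-0.821400−(-24.771))/1.489966=16.073919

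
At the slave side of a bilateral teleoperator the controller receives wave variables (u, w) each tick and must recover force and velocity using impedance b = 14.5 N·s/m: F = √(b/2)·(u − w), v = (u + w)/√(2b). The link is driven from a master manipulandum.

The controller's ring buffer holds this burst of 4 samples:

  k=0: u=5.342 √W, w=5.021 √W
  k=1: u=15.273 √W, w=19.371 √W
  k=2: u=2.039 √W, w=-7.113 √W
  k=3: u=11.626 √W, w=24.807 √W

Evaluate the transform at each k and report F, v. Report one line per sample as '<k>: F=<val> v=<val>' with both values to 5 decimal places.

0: F=0.86432 v=1.92436
1: F=-11.03420 v=6.43323
2: F=24.64251 v=-0.94222
3: F=-35.49093 v=6.76544

k=0: u−w=0.32100, u+w=10.36300; √(b/2)=2.69258, √(2b)=5.38516; F=2.69258×0.321=0.86432, v=10.36300/5.38516=1.92436
k=1: u−w=-4.09800, u+w=34.64400; √(b/2)=2.69258, √(2b)=5.38516; F=2.69258×(-4.098)=-11.03420, v=34.64400/5.38516=6.43323
k=2: u−w=9.15200, u+w=-5.07400; √(b/2)=2.69258, √(2b)=5.38516; F=2.69258×9.152=24.64251, v=-5.07400/5.38516=-0.94222
k=3: u−w=-13.18100, u+w=36.43300; √(b/2)=2.69258, √(2b)=5.38516; F=2.69258×(-13.181)=-35.49093, v=36.43300/5.38516=6.76544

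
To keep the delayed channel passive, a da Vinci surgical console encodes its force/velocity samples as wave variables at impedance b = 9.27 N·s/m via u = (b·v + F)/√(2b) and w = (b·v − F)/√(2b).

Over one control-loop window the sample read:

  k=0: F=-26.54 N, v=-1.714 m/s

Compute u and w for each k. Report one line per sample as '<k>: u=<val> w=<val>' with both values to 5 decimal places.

0: u=-9.85384 w=2.47369

k=0: b·v=9.27×(-1.714)=-15.88878; √(2b)=4.30581; u=(-15.88878+(-26.54))/4.30581=-9.85384, w=(-15.88878−(-26.54))/4.30581=2.47369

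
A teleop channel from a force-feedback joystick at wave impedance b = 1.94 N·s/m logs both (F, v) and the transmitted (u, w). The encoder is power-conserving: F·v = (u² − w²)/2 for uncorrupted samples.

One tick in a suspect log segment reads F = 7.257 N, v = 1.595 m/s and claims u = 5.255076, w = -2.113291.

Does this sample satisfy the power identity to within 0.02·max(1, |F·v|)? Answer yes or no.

F·v = 7.257×1.595 = 11.574915 W.
(u² − w²)/2 = (27.615824 − 4.465999)/2 = 11.574912 W.
|Δ| = 0.000003;  2% of max(1, |F·v|) = 0.231498.

yes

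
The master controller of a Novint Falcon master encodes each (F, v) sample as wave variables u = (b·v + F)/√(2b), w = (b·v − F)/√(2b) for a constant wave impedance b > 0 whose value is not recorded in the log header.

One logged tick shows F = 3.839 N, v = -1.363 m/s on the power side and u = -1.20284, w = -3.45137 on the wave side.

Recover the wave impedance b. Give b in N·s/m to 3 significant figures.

u + w = -4.65421;  u + w = √(2b)·v, so √(2b) = -4.65421/(-1.363) = 3.41468.
b = (√(2b))²/2 = 11.66005/2 = 5.83002.
(Check via u − w = 2F/√(2b): u − w = 2.24853, 2F/√(2b) = 2.24853.)

b = 5.83 N·s/m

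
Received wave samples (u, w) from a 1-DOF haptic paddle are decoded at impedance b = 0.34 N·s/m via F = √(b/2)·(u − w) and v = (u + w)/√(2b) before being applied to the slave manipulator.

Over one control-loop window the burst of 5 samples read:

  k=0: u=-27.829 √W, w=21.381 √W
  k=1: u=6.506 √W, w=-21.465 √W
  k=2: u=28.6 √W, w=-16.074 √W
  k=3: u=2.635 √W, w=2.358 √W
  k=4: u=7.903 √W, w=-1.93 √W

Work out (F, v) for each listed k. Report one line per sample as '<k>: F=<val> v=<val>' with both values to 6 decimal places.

0: F=-20.289803 v=-7.819349
1: F=11.532739 v=-18.140452
2: F=18.419562 v=15.190006
3: F=0.114210 v=6.054902
4: F=4.054250 v=7.243326

k=0: u−w=-49.210000, u+w=-6.448000; √(b/2)=0.412311, √(2b)=0.824621; F=0.412311×(-49.21)=-20.289803, v=-6.448000/0.824621=-7.819349
k=1: u−w=27.971000, u+w=-14.959000; √(b/2)=0.412311, √(2b)=0.824621; F=0.412311×27.971=11.532739, v=-14.959000/0.824621=-18.140452
k=2: u−w=44.674000, u+w=12.526000; √(b/2)=0.412311, √(2b)=0.824621; F=0.412311×44.674=18.419562, v=12.526000/0.824621=15.190006
k=3: u−w=0.277000, u+w=4.993000; √(b/2)=0.412311, √(2b)=0.824621; F=0.412311×0.277=0.114210, v=4.993000/0.824621=6.054902
k=4: u−w=9.833000, u+w=5.973000; √(b/2)=0.412311, √(2b)=0.824621; F=0.412311×9.833=4.054250, v=5.973000/0.824621=7.243326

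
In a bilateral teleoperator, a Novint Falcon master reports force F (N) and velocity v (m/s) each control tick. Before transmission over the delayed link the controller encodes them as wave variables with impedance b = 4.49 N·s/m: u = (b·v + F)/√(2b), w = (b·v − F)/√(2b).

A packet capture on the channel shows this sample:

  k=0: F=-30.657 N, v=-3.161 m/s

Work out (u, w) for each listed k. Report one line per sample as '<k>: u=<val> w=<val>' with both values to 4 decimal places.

k=0: b·v=4.49×(-3.161)=-14.1929; √(2b)=2.9967; u=(-14.1929+(-30.657))/2.9967=-14.9666, w=(-14.1929−(-30.657))/2.9967=5.4941

0: u=-14.9666 w=5.4941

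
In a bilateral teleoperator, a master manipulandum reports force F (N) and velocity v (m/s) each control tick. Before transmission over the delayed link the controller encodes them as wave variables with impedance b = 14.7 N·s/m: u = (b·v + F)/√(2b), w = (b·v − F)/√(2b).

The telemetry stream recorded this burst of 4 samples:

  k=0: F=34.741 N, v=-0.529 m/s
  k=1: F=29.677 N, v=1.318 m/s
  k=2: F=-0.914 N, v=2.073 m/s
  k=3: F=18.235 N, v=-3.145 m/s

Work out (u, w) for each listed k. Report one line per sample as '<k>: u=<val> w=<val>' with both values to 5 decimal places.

0: u=4.97304 w=-7.84137
1: u=9.04648 w=-1.90005
2: u=5.45152 w=5.78865
3: u=-5.16333 w=-11.88941

k=0: b·v=14.7×(-0.529)=-7.77630; √(2b)=5.42218; u=(-7.77630+34.741)/5.42218=4.97304, w=(-7.77630−34.741)/5.42218=-7.84137
k=1: b·v=14.7×1.318=19.37460; √(2b)=5.42218; u=(19.37460+29.677)/5.42218=9.04648, w=(19.37460−29.677)/5.42218=-1.90005
k=2: b·v=14.7×2.073=30.47310; √(2b)=5.42218; u=(30.47310+(-0.914))/5.42218=5.45152, w=(30.47310−(-0.914))/5.42218=5.78865
k=3: b·v=14.7×(-3.145)=-46.23150; √(2b)=5.42218; u=(-46.23150+18.235)/5.42218=-5.16333, w=(-46.23150−18.235)/5.42218=-11.88941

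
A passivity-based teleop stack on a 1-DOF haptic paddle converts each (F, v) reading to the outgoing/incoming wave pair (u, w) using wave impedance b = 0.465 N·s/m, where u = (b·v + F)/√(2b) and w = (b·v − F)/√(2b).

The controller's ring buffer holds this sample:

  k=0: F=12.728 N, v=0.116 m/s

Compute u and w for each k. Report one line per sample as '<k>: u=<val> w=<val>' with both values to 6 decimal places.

0: u=13.254254 w=-13.142388

k=0: b·v=0.465×0.116=0.053940; √(2b)=0.964365; u=(0.053940+12.728)/0.964365=13.254254, w=(0.053940−12.728)/0.964365=-13.142388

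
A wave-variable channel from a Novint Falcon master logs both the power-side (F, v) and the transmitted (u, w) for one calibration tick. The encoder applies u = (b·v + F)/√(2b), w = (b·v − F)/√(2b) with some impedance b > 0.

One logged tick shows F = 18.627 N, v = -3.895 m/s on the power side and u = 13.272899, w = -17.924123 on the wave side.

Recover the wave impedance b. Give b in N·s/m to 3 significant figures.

u + w = -4.651224;  u + w = √(2b)·v, so √(2b) = -4.651224/(-3.895) = 1.194153.
b = (√(2b))²/2 = 1.426000/2 = 0.713000.
(Check via u − w = 2F/√(2b): u − w = 31.197022, 2F/√(2b) = 31.197020.)

b = 0.713 N·s/m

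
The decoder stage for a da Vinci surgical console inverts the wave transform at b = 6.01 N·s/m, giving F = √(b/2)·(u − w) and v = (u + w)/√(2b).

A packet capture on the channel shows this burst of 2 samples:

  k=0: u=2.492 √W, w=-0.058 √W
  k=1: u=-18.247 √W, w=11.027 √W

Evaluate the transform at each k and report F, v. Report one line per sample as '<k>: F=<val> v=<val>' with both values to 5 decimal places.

k=0: u−w=2.55000, u+w=2.43400; √(b/2)=1.73349, √(2b)=3.46699; F=1.73349×2.55=4.42041, v=2.43400/3.46699=0.70205
k=1: u−w=-29.27400, u+w=-7.22000; √(b/2)=1.73349, √(2b)=3.46699; F=1.73349×(-29.274)=-50.74629, v=-7.22000/3.46699=-2.08250

0: F=4.42041 v=0.70205
1: F=-50.74629 v=-2.08250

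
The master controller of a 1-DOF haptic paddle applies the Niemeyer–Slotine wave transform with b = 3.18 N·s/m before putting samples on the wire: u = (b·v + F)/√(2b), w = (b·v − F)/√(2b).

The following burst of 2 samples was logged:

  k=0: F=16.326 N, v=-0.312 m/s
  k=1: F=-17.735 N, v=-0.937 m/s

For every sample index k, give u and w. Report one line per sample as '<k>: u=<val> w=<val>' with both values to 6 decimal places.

k=0: b·v=3.18×(-0.312)=-0.992160; √(2b)=2.521904; u=(-0.992160+16.326)/2.521904=6.080263, w=(-0.992160−16.326)/2.521904=-6.867097
k=1: b·v=3.18×(-0.937)=-2.979660; √(2b)=2.521904; u=(-2.979660+(-17.735))/2.521904=-8.213897, w=(-2.979660−(-17.735))/2.521904=5.850873

0: u=6.080263 w=-6.867097
1: u=-8.213897 w=5.850873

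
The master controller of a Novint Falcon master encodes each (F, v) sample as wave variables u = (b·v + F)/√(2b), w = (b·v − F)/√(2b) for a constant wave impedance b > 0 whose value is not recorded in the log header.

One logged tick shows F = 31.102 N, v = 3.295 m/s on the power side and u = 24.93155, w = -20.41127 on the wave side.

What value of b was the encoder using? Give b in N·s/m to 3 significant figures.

u + w = 4.5203;  u + w = √(2b)·v, so √(2b) = 4.5203/3.295 = 1.3719.
b = (√(2b))²/2 = 1.8820/2 = 0.9410.
(Check via u − w = 2F/√(2b): u − w = 45.3428, 2F/√(2b) = 45.3428.)

b = 0.941 N·s/m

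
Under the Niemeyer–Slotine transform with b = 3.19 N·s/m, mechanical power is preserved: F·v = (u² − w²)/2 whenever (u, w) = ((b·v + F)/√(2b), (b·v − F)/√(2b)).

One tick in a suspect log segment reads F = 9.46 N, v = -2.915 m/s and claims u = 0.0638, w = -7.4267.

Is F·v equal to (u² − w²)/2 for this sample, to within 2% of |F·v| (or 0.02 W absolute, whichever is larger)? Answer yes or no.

yes

F·v = 9.46×(-2.915) = -27.57590 W.
(u² − w²)/2 = (0.00407 − 55.15587)/2 = -27.57590 W.
|Δ| = 0.00000;  2% of max(1, |F·v|) = 0.55152.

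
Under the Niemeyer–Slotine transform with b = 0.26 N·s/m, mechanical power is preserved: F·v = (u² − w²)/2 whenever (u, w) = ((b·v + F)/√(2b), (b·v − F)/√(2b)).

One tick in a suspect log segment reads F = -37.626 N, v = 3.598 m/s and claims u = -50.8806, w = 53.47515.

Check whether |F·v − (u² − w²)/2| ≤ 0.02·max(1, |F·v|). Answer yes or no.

yes

F·v = (-37.626)×3.598 = -135.37835 W.
(u² − w²)/2 = (2588.83546 − 2859.59167)/2 = -135.37811 W.
|Δ| = 0.00024;  2% of max(1, |F·v|) = 2.70757.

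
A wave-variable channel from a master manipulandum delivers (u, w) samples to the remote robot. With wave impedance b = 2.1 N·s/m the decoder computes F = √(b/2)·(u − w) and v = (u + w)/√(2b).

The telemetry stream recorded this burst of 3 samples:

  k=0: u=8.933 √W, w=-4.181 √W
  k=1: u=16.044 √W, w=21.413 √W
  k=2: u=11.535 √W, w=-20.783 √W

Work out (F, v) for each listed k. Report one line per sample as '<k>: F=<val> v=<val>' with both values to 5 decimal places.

k=0: u−w=13.11400, u+w=4.75200; √(b/2)=1.02470, √(2b)=2.04939; F=1.02470×13.114=13.43785, v=4.75200/2.04939=2.31874
k=1: u−w=-5.36900, u+w=37.45700; √(b/2)=1.02470, √(2b)=2.04939; F=1.02470×(-5.369)=-5.50159, v=37.45700/2.04939=18.27714
k=2: u−w=32.31800, u+w=-9.24800; √(b/2)=1.02470, √(2b)=2.04939; F=1.02470×32.318=33.11610, v=-9.24800/2.04939=-4.51256

0: F=13.43785 v=2.31874
1: F=-5.50159 v=18.27714
2: F=33.11610 v=-4.51256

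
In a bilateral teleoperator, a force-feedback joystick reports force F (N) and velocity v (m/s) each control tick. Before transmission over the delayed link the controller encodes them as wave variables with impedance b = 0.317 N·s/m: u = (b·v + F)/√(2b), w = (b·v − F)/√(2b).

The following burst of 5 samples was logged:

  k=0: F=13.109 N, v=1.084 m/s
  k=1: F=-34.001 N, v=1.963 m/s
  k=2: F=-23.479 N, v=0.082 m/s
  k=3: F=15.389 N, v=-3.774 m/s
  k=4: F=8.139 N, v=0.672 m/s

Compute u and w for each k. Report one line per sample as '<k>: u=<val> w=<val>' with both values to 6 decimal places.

0: u=16.895168 w=-16.032042
1: u=-41.920376 w=43.483397
2: u=-29.454651 w=29.519943
3: u=17.824552 w=-20.829566
4: u=10.489314 w=-9.954240

k=0: b·v=0.317×1.084=0.343628; √(2b)=0.796241; u=(0.343628+13.109)/0.796241=16.895168, w=(0.343628−13.109)/0.796241=-16.032042
k=1: b·v=0.317×1.963=0.622271; √(2b)=0.796241; u=(0.622271+(-34.001))/0.796241=-41.920376, w=(0.622271−(-34.001))/0.796241=43.483397
k=2: b·v=0.317×0.082=0.025994; √(2b)=0.796241; u=(0.025994+(-23.479))/0.796241=-29.454651, w=(0.025994−(-23.479))/0.796241=29.519943
k=3: b·v=0.317×(-3.774)=-1.196358; √(2b)=0.796241; u=(-1.196358+15.389)/0.796241=17.824552, w=(-1.196358−15.389)/0.796241=-20.829566
k=4: b·v=0.317×0.672=0.213024; √(2b)=0.796241; u=(0.213024+8.139)/0.796241=10.489314, w=(0.213024−8.139)/0.796241=-9.954240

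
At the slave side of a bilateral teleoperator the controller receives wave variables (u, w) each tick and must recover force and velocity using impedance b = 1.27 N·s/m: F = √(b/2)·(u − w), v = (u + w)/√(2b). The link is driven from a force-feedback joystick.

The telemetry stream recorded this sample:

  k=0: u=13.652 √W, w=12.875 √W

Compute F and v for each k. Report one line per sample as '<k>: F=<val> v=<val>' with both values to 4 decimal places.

k=0: u−w=0.7770, u+w=26.5270; √(b/2)=0.7969, √(2b)=1.5937; F=0.7969×0.777=0.6192, v=26.5270/1.5937=16.6445

0: F=0.6192 v=16.6445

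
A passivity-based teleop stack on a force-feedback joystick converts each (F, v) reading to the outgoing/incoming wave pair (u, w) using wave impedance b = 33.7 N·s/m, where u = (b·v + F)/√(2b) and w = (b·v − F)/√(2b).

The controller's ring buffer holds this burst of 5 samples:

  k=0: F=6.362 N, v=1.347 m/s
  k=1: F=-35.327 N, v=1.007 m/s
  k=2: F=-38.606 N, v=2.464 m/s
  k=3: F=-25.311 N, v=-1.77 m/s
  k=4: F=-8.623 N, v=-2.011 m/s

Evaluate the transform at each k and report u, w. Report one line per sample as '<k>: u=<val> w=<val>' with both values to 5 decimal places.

0: u=6.30420 w=4.75433
1: u=-0.16944 w=8.43666
2: u=5.41196 w=14.81687
3: u=-10.34867 w=-4.18259
4: u=-9.30524 w=-7.20457

k=0: b·v=33.7×1.347=45.39390; √(2b)=8.20975; u=(45.39390+6.362)/8.20975=6.30420, w=(45.39390−6.362)/8.20975=4.75433
k=1: b·v=33.7×1.007=33.93590; √(2b)=8.20975; u=(33.93590+(-35.327))/8.20975=-0.16944, w=(33.93590−(-35.327))/8.20975=8.43666
k=2: b·v=33.7×2.464=83.03680; √(2b)=8.20975; u=(83.03680+(-38.606))/8.20975=5.41196, w=(83.03680−(-38.606))/8.20975=14.81687
k=3: b·v=33.7×(-1.77)=-59.64900; √(2b)=8.20975; u=(-59.64900+(-25.311))/8.20975=-10.34867, w=(-59.64900−(-25.311))/8.20975=-4.18259
k=4: b·v=33.7×(-2.011)=-67.77070; √(2b)=8.20975; u=(-67.77070+(-8.623))/8.20975=-9.30524, w=(-67.77070−(-8.623))/8.20975=-7.20457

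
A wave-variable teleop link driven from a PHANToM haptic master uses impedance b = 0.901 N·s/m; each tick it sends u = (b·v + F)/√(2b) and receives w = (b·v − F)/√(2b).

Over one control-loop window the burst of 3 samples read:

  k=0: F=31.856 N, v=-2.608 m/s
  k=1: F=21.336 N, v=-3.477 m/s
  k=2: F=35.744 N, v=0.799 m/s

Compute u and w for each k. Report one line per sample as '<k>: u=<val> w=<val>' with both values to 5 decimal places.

k=0: b·v=0.901×(-2.608)=-2.34981; √(2b)=1.34239; u=(-2.34981+31.856)/1.34239=21.98041, w=(-2.34981−31.856)/1.34239=-25.48135
k=1: b·v=0.901×(-3.477)=-3.13278; √(2b)=1.34239; u=(-3.13278+21.336)/1.34239=13.56035, w=(-3.13278−21.336)/1.34239=-18.22783
k=2: b·v=0.901×0.799=0.71990; √(2b)=1.34239; u=(0.71990+35.744)/1.34239=27.16350, w=(0.71990−35.744)/1.34239=-26.09093

0: u=21.98041 w=-25.48135
1: u=13.56035 w=-18.22783
2: u=27.16350 w=-26.09093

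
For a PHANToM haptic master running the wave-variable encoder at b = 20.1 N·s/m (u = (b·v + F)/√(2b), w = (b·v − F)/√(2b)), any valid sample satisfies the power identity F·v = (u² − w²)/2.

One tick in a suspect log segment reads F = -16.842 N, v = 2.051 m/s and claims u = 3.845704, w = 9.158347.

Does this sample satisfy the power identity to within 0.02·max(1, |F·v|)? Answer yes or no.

F·v = (-16.842)×2.051 = -34.542942 W.
(u² − w²)/2 = (14.789439 − 83.875320)/2 = -34.542940 W.
|Δ| = 0.000002;  2% of max(1, |F·v|) = 0.690859.

yes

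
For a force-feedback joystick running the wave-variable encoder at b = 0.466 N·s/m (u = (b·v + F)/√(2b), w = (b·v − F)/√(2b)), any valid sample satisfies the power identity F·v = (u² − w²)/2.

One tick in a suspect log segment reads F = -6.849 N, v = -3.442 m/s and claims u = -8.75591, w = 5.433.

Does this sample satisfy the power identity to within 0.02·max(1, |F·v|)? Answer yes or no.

F·v = (-6.849)×(-3.442) = 23.57426 W.
(u² − w²)/2 = (76.66596 − 29.51749)/2 = 23.57424 W.
|Δ| = 0.00002;  2% of max(1, |F·v|) = 0.47149.

yes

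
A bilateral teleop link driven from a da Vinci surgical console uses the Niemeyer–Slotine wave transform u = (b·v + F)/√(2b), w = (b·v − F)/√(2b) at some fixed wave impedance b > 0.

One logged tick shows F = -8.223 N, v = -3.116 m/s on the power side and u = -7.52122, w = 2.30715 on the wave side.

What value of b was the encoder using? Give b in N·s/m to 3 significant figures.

u + w = -5.21407;  u + w = √(2b)·v, so √(2b) = -5.21407/(-3.116) = 1.67332.
b = (√(2b))²/2 = 2.80001/2 = 1.40000.
(Check via u − w = 2F/√(2b): u − w = -9.82837, 2F/√(2b) = -9.82836.)

b = 1.4 N·s/m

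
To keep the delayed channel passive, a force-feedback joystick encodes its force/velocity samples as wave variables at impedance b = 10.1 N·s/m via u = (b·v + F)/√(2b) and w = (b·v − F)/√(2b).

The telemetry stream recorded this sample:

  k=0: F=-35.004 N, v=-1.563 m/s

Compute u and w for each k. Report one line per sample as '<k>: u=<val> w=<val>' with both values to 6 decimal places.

0: u=-11.300693 w=4.275882

k=0: b·v=10.1×(-1.563)=-15.786300; √(2b)=4.494441; u=(-15.786300+(-35.004))/4.494441=-11.300693, w=(-15.786300−(-35.004))/4.494441=4.275882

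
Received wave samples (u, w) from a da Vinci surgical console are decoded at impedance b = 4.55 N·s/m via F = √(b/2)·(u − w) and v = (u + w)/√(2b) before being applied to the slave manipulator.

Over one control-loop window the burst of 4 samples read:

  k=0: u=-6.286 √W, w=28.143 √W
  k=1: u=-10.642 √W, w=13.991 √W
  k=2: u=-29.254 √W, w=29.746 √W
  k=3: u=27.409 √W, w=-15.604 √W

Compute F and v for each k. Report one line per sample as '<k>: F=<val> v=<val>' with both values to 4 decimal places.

0: F=-51.9296 v=7.2455
1: F=-37.1542 v=1.1102
2: F=-88.9903 v=0.1631
3: F=64.8770 v=3.9133

k=0: u−w=-34.4290, u+w=21.8570; √(b/2)=1.5083, √(2b)=3.0166; F=1.5083×(-34.429)=-51.9296, v=21.8570/3.0166=7.2455
k=1: u−w=-24.6330, u+w=3.3490; √(b/2)=1.5083, √(2b)=3.0166; F=1.5083×(-24.633)=-37.1542, v=3.3490/3.0166=1.1102
k=2: u−w=-59.0000, u+w=0.4920; √(b/2)=1.5083, √(2b)=3.0166; F=1.5083×(-59.0)=-88.9903, v=0.4920/3.0166=0.1631
k=3: u−w=43.0130, u+w=11.8050; √(b/2)=1.5083, √(2b)=3.0166; F=1.5083×43.013=64.8770, v=11.8050/3.0166=3.9133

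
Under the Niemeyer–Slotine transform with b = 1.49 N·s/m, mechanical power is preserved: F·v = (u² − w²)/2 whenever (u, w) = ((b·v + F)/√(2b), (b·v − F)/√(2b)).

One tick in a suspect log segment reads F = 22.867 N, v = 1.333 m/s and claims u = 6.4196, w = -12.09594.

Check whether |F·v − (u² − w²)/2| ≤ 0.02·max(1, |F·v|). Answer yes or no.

no

F·v = 22.867×1.333 = 30.48171 W.
(u² − w²)/2 = (41.21126 − 146.31176)/2 = -52.55025 W.
|Δ| = 83.03196;  2% of max(1, |F·v|) = 0.60963.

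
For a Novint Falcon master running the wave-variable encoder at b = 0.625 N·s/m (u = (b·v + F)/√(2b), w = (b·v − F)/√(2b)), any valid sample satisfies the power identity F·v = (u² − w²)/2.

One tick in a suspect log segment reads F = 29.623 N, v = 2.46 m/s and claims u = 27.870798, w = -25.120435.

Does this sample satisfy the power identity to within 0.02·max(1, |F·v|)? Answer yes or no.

F·v = 29.623×2.46 = 72.872580 W.
(u² − w²)/2 = (776.781381 − 631.036255)/2 = 72.872563 W.
|Δ| = 0.000017;  2% of max(1, |F·v|) = 1.457452.

yes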